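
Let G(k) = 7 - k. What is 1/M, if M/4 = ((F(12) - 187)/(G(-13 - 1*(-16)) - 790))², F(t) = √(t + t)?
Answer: 154449/(187 - 2*√6)² ≈ 4.6576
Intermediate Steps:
F(t) = √2*√t (F(t) = √(2*t) = √2*√t)
M = 4*(187/786 - √6/393)² (M = 4*((√2*√12 - 187)/((7 - (-13 - 1*(-16))) - 790))² = 4*((√2*(2*√3) - 187)/((7 - (-13 + 16)) - 790))² = 4*((2*√6 - 187)/((7 - 1*3) - 790))² = 4*((-187 + 2*√6)/((7 - 3) - 790))² = 4*((-187 + 2*√6)/(4 - 790))² = 4*((-187 + 2*√6)/(-786))² = 4*((-187 + 2*√6)*(-1/786))² = 4*(187/786 - √6/393)² ≈ 0.21470)
1/M = 1/(34993/154449 - 748*√6/154449)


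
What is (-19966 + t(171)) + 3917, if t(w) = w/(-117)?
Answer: -208656/13 ≈ -16050.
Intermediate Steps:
t(w) = -w/117 (t(w) = w*(-1/117) = -w/117)
(-19966 + t(171)) + 3917 = (-19966 - 1/117*171) + 3917 = (-19966 - 19/13) + 3917 = -259577/13 + 3917 = -208656/13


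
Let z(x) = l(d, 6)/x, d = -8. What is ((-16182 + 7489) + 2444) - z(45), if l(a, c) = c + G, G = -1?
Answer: -56242/9 ≈ -6249.1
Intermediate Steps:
l(a, c) = -1 + c (l(a, c) = c - 1 = -1 + c)
z(x) = 5/x (z(x) = (-1 + 6)/x = 5/x)
((-16182 + 7489) + 2444) - z(45) = ((-16182 + 7489) + 2444) - 5/45 = (-8693 + 2444) - 5/45 = -6249 - 1*1/9 = -6249 - 1/9 = -56242/9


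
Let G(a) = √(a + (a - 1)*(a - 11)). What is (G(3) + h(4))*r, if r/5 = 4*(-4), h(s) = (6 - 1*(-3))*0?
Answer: -80*I*√13 ≈ -288.44*I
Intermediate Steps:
G(a) = √(a + (-1 + a)*(-11 + a))
h(s) = 0 (h(s) = (6 + 3)*0 = 9*0 = 0)
r = -80 (r = 5*(4*(-4)) = 5*(-16) = -80)
(G(3) + h(4))*r = (√(11 + 3² - 11*3) + 0)*(-80) = (√(11 + 9 - 33) + 0)*(-80) = (√(-13) + 0)*(-80) = (I*√13 + 0)*(-80) = (I*√13)*(-80) = -80*I*√13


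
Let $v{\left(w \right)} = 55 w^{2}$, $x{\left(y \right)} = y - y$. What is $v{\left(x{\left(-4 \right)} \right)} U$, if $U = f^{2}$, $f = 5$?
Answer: $0$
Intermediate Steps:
$x{\left(y \right)} = 0$
$U = 25$ ($U = 5^{2} = 25$)
$v{\left(x{\left(-4 \right)} \right)} U = 55 \cdot 0^{2} \cdot 25 = 55 \cdot 0 \cdot 25 = 0 \cdot 25 = 0$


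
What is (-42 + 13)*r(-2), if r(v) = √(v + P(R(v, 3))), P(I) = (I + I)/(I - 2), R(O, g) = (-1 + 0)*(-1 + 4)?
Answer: -58*I*√5/5 ≈ -25.938*I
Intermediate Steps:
R(O, g) = -3 (R(O, g) = -1*3 = -3)
P(I) = 2*I/(-2 + I) (P(I) = (2*I)/(-2 + I) = 2*I/(-2 + I))
r(v) = √(6/5 + v) (r(v) = √(v + 2*(-3)/(-2 - 3)) = √(v + 2*(-3)/(-5)) = √(v + 2*(-3)*(-⅕)) = √(v + 6/5) = √(6/5 + v))
(-42 + 13)*r(-2) = (-42 + 13)*(√(30 + 25*(-2))/5) = -29*√(30 - 50)/5 = -29*√(-20)/5 = -29*2*I*√5/5 = -58*I*√5/5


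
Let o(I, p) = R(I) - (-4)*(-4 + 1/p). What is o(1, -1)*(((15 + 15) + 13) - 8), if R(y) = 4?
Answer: -560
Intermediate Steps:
o(I, p) = -12 + 4/p (o(I, p) = 4 - (-4)*(-4 + 1/p) = 4 - (16 - 4/p) = 4 + (-16 + 4/p) = -12 + 4/p)
o(1, -1)*(((15 + 15) + 13) - 8) = (-12 + 4/(-1))*(((15 + 15) + 13) - 8) = (-12 + 4*(-1))*((30 + 13) - 8) = (-12 - 4)*(43 - 8) = -16*35 = -560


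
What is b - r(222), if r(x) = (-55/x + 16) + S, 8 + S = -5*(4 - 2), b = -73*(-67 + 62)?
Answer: 81529/222 ≈ 367.25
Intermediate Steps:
b = 365 (b = -73*(-5) = 365)
S = -18 (S = -8 - 5*(4 - 2) = -8 - 5*2 = -8 - 10 = -18)
r(x) = -2 - 55/x (r(x) = (-55/x + 16) - 18 = (16 - 55/x) - 18 = -2 - 55/x)
b - r(222) = 365 - (-2 - 55/222) = 365 - 1*(-499/222) = 365 + 499/222 = 81529/222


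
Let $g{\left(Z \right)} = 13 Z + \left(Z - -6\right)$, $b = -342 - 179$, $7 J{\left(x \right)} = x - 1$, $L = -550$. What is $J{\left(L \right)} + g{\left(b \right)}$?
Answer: $- \frac{51567}{7} \approx -7366.7$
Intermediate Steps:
$J{\left(x \right)} = - \frac{1}{7} + \frac{x}{7}$ ($J{\left(x \right)} = \frac{x - 1}{7} = \frac{-1 + x}{7} = - \frac{1}{7} + \frac{x}{7}$)
$b = -521$ ($b = -342 - 179 = -521$)
$g{\left(Z \right)} = 6 + 14 Z$ ($g{\left(Z \right)} = 13 Z + \left(Z + 6\right) = 13 Z + \left(6 + Z\right) = 6 + 14 Z$)
$J{\left(L \right)} + g{\left(b \right)} = \left(- \frac{1}{7} + \frac{1}{7} \left(-550\right)\right) + \left(6 + 14 \left(-521\right)\right) = \left(- \frac{1}{7} - \frac{550}{7}\right) + \left(6 - 7294\right) = - \frac{551}{7} - 7288 = - \frac{51567}{7}$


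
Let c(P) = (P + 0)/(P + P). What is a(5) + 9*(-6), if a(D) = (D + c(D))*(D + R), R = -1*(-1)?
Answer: -21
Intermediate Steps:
R = 1
c(P) = ½ (c(P) = P/((2*P)) = P*(1/(2*P)) = ½)
a(D) = (1 + D)*(½ + D) (a(D) = (D + ½)*(D + 1) = (½ + D)*(1 + D) = (1 + D)*(½ + D))
a(5) + 9*(-6) = (½ + 5² + (3/2)*5) + 9*(-6) = (½ + 25 + 15/2) - 54 = 33 - 54 = -21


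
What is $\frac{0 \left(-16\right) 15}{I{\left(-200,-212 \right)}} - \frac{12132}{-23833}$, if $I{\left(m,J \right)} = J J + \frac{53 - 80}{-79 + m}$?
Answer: $\frac{12132}{23833} \approx 0.50904$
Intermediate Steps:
$I{\left(m,J \right)} = J^{2} - \frac{27}{-79 + m}$
$\frac{0 \left(-16\right) 15}{I{\left(-200,-212 \right)}} - \frac{12132}{-23833} = \frac{0 \left(-16\right) 15}{\frac{1}{-79 - 200} \left(-27 - 79 \left(-212\right)^{2} - 200 \left(-212\right)^{2}\right)} - \frac{12132}{-23833} = \frac{0 \cdot 15}{\frac{1}{-279} \left(-27 - 3550576 - 8988800\right)} - - \frac{12132}{23833} = \frac{0}{\left(- \frac{1}{279}\right) \left(-27 - 3550576 - 8988800\right)} + \frac{12132}{23833} = \frac{0}{\left(- \frac{1}{279}\right) \left(-12539403\right)} + \frac{12132}{23833} = \frac{0}{\frac{1393267}{31}} + \frac{12132}{23833} = 0 \cdot \frac{31}{1393267} + \frac{12132}{23833} = 0 + \frac{12132}{23833} = \frac{12132}{23833}$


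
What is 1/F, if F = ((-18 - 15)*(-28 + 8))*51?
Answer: 1/33660 ≈ 2.9709e-5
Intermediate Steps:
F = 33660 (F = -33*(-20)*51 = 660*51 = 33660)
1/F = 1/33660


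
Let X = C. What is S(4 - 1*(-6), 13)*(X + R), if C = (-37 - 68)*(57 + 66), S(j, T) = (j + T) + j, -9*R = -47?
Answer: -1278068/3 ≈ -4.2602e+5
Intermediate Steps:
R = 47/9 (R = -1/9*(-47) = 47/9 ≈ 5.2222)
S(j, T) = T + 2*j (S(j, T) = (T + j) + j = T + 2*j)
C = -12915 (C = -105*123 = -12915)
X = -12915
S(4 - 1*(-6), 13)*(X + R) = (13 + 2*(4 - 1*(-6)))*(-12915 + 47/9) = (13 + 2*(4 + 6))*(-116188/9) = (13 + 2*10)*(-116188/9) = (13 + 20)*(-116188/9) = 33*(-116188/9) = -1278068/3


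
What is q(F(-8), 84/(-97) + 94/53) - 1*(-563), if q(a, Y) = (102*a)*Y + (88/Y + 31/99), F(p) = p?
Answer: -95389357412/1187401347 ≈ -80.335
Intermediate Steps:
q(a, Y) = 31/99 + 88/Y + 102*Y*a (q(a, Y) = 102*Y*a + (88/Y + 31*(1/99)) = 102*Y*a + (88/Y + 31/99) = 102*Y*a + (31/99 + 88/Y) = 31/99 + 88/Y + 102*Y*a)
q(F(-8), 84/(-97) + 94/53) - 1*(-563) = (31/99 + 88/(84/(-97) + 94/53) + 102*(84/(-97) + 94/53)*(-8)) - 1*(-563) = (31/99 + 88/(84*(-1/97) + 94*(1/53)) + 102*(84*(-1/97) + 94*(1/53))*(-8)) + 563 = (31/99 + 88/(-84/97 + 94/53) + 102*(-84/97 + 94/53)*(-8)) + 563 = (31/99 + 88/(4666/5141) + 102*(4666/5141)*(-8)) + 563 = (31/99 + 88*(5141/4666) - 3807456/5141) + 563 = (31/99 + 226204/2333 - 3807456/5141) + 563 = -763896315773/1187401347 + 563 = -95389357412/1187401347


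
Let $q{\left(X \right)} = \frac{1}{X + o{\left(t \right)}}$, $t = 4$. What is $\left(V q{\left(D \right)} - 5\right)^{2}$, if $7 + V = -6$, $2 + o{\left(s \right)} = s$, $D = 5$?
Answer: $\frac{2304}{49} \approx 47.02$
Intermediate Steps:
$o{\left(s \right)} = -2 + s$
$V = -13$ ($V = -7 - 6 = -13$)
$q{\left(X \right)} = \frac{1}{2 + X}$ ($q{\left(X \right)} = \frac{1}{X + \left(-2 + 4\right)} = \frac{1}{X + 2} = \frac{1}{2 + X}$)
$\left(V q{\left(D \right)} - 5\right)^{2} = \left(- \frac{13}{2 + 5} - 5\right)^{2} = \left(- \frac{13}{7} - 5\right)^{2} = \left(- \frac{48}{7}\right)^{2} = \frac{2304}{49}$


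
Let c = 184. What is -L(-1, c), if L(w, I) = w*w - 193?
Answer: 192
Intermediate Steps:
L(w, I) = -193 + w² (L(w, I) = w² - 193 = -193 + w²)
-L(-1, c) = -(-193 + (-1)²) = -(-193 + 1) = -1*(-192) = 192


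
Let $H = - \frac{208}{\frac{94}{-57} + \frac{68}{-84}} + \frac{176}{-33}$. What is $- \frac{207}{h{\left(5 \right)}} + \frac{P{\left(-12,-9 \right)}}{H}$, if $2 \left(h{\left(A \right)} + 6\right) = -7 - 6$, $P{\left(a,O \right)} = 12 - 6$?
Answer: $\frac{119777}{7200} \approx 16.636$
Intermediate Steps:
$P{\left(a,O \right)} = 6$ ($P{\left(a,O \right)} = 12 - 6 = 6$)
$h{\left(A \right)} = - \frac{25}{2}$ ($h{\left(A \right)} = -6 + \frac{-7 - 6}{2} = -6 + \frac{1}{2} \left(-13\right) = -6 - \frac{13}{2} = - \frac{25}{2}$)
$H = \frac{8640}{109}$ ($H = - \frac{208}{94 \left(- \frac{1}{57}\right) + 68 \left(- \frac{1}{84}\right)} + 176 \left(- \frac{1}{33}\right) = - \frac{208}{- \frac{94}{57} - \frac{17}{21}} - \frac{16}{3} = - \frac{208}{- \frac{327}{133}} - \frac{16}{3} = \left(-208\right) \left(- \frac{133}{327}\right) - \frac{16}{3} = \frac{27664}{327} - \frac{16}{3} = \frac{8640}{109} \approx 79.266$)
$- \frac{207}{h{\left(5 \right)}} + \frac{P{\left(-12,-9 \right)}}{H} = - \frac{207}{- \frac{25}{2}} + \frac{6}{\frac{8640}{109}} = \left(-207\right) \left(- \frac{2}{25}\right) + 6 \cdot \frac{109}{8640} = \frac{414}{25} + \frac{109}{1440} = \frac{119777}{7200}$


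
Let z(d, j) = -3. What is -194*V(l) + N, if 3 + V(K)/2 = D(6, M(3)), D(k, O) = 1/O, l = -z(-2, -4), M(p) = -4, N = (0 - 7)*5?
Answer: 1226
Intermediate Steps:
N = -35 (N = -7*5 = -35)
l = 3 (l = -1*(-3) = 3)
V(K) = -13/2 (V(K) = -6 + 2/(-4) = -6 + 2*(-¼) = -6 - ½ = -13/2)
-194*V(l) + N = -194*(-13/2) - 35 = 1261 - 35 = 1226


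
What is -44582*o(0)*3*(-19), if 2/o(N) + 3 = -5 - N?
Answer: -1270587/2 ≈ -6.3529e+5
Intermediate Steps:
o(N) = 2/(-8 - N) (o(N) = 2/(-3 + (-5 - N)) = 2/(-8 - N))
-44582*o(0)*3*(-19) = -44582*-2/(8 + 0)*3*(-19) = -44582*-2/8*3*(-19) = -44582*-2*1/8*3*(-19) = -44582*(-1/4*3)*(-19) = -(-66873)*(-19)/2 = -44582*57/4 = -1270587/2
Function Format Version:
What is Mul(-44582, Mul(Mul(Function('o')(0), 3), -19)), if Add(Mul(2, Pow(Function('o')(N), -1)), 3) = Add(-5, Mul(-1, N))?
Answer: Rational(-1270587, 2) ≈ -6.3529e+5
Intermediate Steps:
Function('o')(N) = Mul(2, Pow(Add(-8, Mul(-1, N)), -1)) (Function('o')(N) = Mul(2, Pow(Add(-3, Add(-5, Mul(-1, N))), -1)) = Mul(2, Pow(Add(-8, Mul(-1, N)), -1)))
Mul(-44582, Mul(Mul(Function('o')(0), 3), -19)) = Mul(-44582, Mul(Mul(Mul(-2, Pow(Add(8, 0), -1)), 3), -19)) = Mul(-44582, Mul(Mul(Mul(-2, Pow(8, -1)), 3), -19)) = Mul(-44582, Mul(Mul(Mul(-2, Rational(1, 8)), 3), -19)) = Mul(-44582, Mul(Mul(Rational(-1, 4), 3), -19)) = Mul(-44582, Mul(Rational(-3, 4), -19)) = Mul(-44582, Rational(57, 4)) = Rational(-1270587, 2)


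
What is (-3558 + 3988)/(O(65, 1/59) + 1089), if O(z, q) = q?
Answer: 12685/32126 ≈ 0.39485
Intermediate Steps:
(-3558 + 3988)/(O(65, 1/59) + 1089) = (-3558 + 3988)/(1/59 + 1089) = 430/(1/59 + 1089) = 430/(64252/59) = 430*(59/64252) = 12685/32126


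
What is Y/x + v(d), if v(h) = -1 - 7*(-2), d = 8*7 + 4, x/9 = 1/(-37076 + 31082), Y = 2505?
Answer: -1668317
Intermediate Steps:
x = -1/666 (x = 9/(-37076 + 31082) = 9/(-5994) = 9*(-1/5994) = -1/666 ≈ -0.0015015)
d = 60 (d = 56 + 4 = 60)
v(h) = 13 (v(h) = -1 + 14 = 13)
Y/x + v(d) = 2505/(-1/666) + 13 = 2505*(-666) + 13 = -1668330 + 13 = -1668317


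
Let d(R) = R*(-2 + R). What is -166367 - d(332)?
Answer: -275927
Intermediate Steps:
-166367 - d(332) = -166367 - 332*(-2 + 332) = -166367 - 332*330 = -166367 - 1*109560 = -166367 - 109560 = -275927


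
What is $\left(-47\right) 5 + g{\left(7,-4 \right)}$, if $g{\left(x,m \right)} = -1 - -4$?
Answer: $-232$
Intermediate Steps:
$g{\left(x,m \right)} = 3$ ($g{\left(x,m \right)} = -1 + 4 = 3$)
$\left(-47\right) 5 + g{\left(7,-4 \right)} = \left(-47\right) 5 + 3 = -235 + 3 = -232$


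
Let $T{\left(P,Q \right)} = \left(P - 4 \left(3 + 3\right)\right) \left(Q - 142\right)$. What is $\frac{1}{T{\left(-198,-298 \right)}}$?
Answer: $\frac{1}{97680} \approx 1.0238 \cdot 10^{-5}$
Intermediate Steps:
$T{\left(P,Q \right)} = \left(-142 + Q\right) \left(-24 + P\right)$ ($T{\left(P,Q \right)} = \left(P - 24\right) \left(-142 + Q\right) = \left(-24 + P\right) \left(-142 + Q\right) = \left(-142 + Q\right) \left(-24 + P\right)$)
$\frac{1}{T{\left(-198,-298 \right)}} = \frac{1}{3408 - -28116 - -7152 - -59004} = \frac{1}{3408 + 28116 + 7152 + 59004} = \frac{1}{97680}$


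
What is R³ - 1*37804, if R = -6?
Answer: -38020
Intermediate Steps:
R³ - 1*37804 = (-6)³ - 1*37804 = -216 - 37804 = -38020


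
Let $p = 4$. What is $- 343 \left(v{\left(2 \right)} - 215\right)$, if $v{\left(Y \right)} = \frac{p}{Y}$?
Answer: $73059$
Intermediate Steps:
$v{\left(Y \right)} = \frac{4}{Y}$
$- 343 \left(v{\left(2 \right)} - 215\right) = - 343 \left(\frac{4}{2} - 215\right) = - 343 \left(4 \cdot \frac{1}{2} - 215\right) = - 343 \left(2 - 215\right) = \left(-343\right) \left(-213\right) = 73059$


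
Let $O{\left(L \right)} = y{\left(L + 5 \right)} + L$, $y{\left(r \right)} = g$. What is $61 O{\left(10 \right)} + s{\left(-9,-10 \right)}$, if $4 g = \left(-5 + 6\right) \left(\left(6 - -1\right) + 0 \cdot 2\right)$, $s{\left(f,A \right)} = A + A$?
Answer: $\frac{2787}{4} \approx 696.75$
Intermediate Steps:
$s{\left(f,A \right)} = 2 A$
$g = \frac{7}{4}$ ($g = \frac{\left(-5 + 6\right) \left(\left(6 - -1\right) + 0 \cdot 2\right)}{4} = \frac{1 \left(\left(6 + 1\right) + 0\right)}{4} = \frac{1 \left(7 + 0\right)}{4} = \frac{1 \cdot 7}{4} = \frac{1}{4} \cdot 7 = \frac{7}{4} \approx 1.75$)
$y{\left(r \right)} = \frac{7}{4}$
$O{\left(L \right)} = \frac{7}{4} + L$
$61 O{\left(10 \right)} + s{\left(-9,-10 \right)} = 61 \left(\frac{7}{4} + 10\right) + 2 \left(-10\right) = 61 \cdot \frac{47}{4} - 20 = \frac{2867}{4} - 20 = \frac{2787}{4}$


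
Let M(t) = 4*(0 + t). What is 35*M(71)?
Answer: 9940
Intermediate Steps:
M(t) = 4*t
35*M(71) = 35*(4*71) = 35*284 = 9940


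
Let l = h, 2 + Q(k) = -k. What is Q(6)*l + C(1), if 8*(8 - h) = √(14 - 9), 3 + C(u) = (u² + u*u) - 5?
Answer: -70 + √5 ≈ -67.764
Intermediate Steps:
Q(k) = -2 - k
C(u) = -8 + 2*u² (C(u) = -3 + ((u² + u*u) - 5) = -3 + ((u² + u²) - 5) = -3 + (2*u² - 5) = -3 + (-5 + 2*u²) = -8 + 2*u²)
h = 8 - √5/8 (h = 8 - √(14 - 9)/8 = 8 - √5/8 ≈ 7.7205)
l = 8 - √5/8 ≈ 7.7205
Q(6)*l + C(1) = (-2 - 1*6)*(8 - √5/8) + (-8 + 2*1²) = (-2 - 6)*(8 - √5/8) + (-8 + 2*1) = -8*(8 - √5/8) + (-8 + 2) = (-64 + √5) - 6 = -70 + √5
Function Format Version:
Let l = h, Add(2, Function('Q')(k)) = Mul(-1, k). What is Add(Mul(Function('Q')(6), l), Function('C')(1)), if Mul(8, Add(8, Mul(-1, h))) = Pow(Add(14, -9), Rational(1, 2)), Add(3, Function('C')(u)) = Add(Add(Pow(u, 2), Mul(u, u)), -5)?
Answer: Add(-70, Pow(5, Rational(1, 2))) ≈ -67.764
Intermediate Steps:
Function('Q')(k) = Add(-2, Mul(-1, k))
Function('C')(u) = Add(-8, Mul(2, Pow(u, 2))) (Function('C')(u) = Add(-3, Add(Add(Pow(u, 2), Mul(u, u)), -5)) = Add(-3, Add(Add(Pow(u, 2), Pow(u, 2)), -5)) = Add(-3, Add(Mul(2, Pow(u, 2)), -5)) = Add(-3, Add(-5, Mul(2, Pow(u, 2)))) = Add(-8, Mul(2, Pow(u, 2))))
h = Add(8, Mul(Rational(-1, 8), Pow(5, Rational(1, 2)))) (h = Add(8, Mul(Rational(-1, 8), Pow(Add(14, -9), Rational(1, 2)))) = Add(8, Mul(Rational(-1, 8), Pow(5, Rational(1, 2)))) ≈ 7.7205)
l = Add(8, Mul(Rational(-1, 8), Pow(5, Rational(1, 2)))) ≈ 7.7205
Add(Mul(Function('Q')(6), l), Function('C')(1)) = Add(Mul(Add(-2, Mul(-1, 6)), Add(8, Mul(Rational(-1, 8), Pow(5, Rational(1, 2))))), Add(-8, Mul(2, Pow(1, 2)))) = Add(Mul(Add(-2, -6), Add(8, Mul(Rational(-1, 8), Pow(5, Rational(1, 2))))), Add(-8, Mul(2, 1))) = Add(Mul(-8, Add(8, Mul(Rational(-1, 8), Pow(5, Rational(1, 2))))), Add(-8, 2)) = Add(Add(-64, Pow(5, Rational(1, 2))), -6) = Add(-70, Pow(5, Rational(1, 2)))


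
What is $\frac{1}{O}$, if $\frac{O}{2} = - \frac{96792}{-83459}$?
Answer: $\frac{83459}{193584} \approx 0.43113$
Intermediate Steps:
$O = \frac{193584}{83459}$ ($O = 2 \left(- \frac{96792}{-83459}\right) = 2 \left(\left(-96792\right) \left(- \frac{1}{83459}\right)\right) = 2 \cdot \frac{96792}{83459} = \frac{193584}{83459} \approx 2.3195$)
$\frac{1}{O} = \frac{1}{\frac{193584}{83459}} = \frac{83459}{193584}$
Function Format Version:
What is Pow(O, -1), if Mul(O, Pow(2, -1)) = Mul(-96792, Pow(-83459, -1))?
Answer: Rational(83459, 193584) ≈ 0.43113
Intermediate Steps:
O = Rational(193584, 83459) (O = Mul(2, Mul(-96792, Pow(-83459, -1))) = Mul(2, Mul(-96792, Rational(-1, 83459))) = Mul(2, Rational(96792, 83459)) = Rational(193584, 83459) ≈ 2.3195)
Pow(O, -1) = Pow(Rational(193584, 83459), -1) = Rational(83459, 193584)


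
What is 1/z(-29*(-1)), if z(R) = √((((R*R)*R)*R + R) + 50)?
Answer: √44210/176840 ≈ 0.0011890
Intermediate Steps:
z(R) = √(50 + R + R⁴) (z(R) = √(((R²*R)*R + R) + 50) = √((R³*R + R) + 50) = √((R⁴ + R) + 50) = √((R + R⁴) + 50) = √(50 + R + R⁴))
1/z(-29*(-1)) = 1/(√(50 - 29*(-1) + (-29*(-1))⁴)) = 1/(√(50 + 29 + 29⁴)) = 1/(√(50 + 29 + 707281)) = 1/(√707360) = 1/(4*√44210) = √44210/176840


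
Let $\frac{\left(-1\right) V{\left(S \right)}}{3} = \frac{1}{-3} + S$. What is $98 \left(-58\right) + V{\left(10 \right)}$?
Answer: $-5713$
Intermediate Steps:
$V{\left(S \right)} = 1 - 3 S$ ($V{\left(S \right)} = - 3 \left(\frac{1}{-3} + S\right) = - 3 \left(- \frac{1}{3} + S\right) = 1 - 3 S$)
$98 \left(-58\right) + V{\left(10 \right)} = 98 \left(-58\right) + \left(1 - 30\right) = -5684 + \left(1 - 30\right) = -5684 - 29 = -5713$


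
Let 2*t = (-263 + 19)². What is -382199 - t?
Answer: -411967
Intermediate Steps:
t = 29768 (t = (-263 + 19)²/2 = (½)*(-244)² = (½)*59536 = 29768)
-382199 - t = -382199 - 1*29768 = -382199 - 29768 = -411967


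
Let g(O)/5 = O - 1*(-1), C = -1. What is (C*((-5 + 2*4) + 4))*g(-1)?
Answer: 0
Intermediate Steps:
g(O) = 5 + 5*O (g(O) = 5*(O - 1*(-1)) = 5*(O + 1) = 5*(1 + O) = 5 + 5*O)
(C*((-5 + 2*4) + 4))*g(-1) = (-((-5 + 2*4) + 4))*(5 + 5*(-1)) = (-((-5 + 8) + 4))*(5 - 5) = -(3 + 4)*0 = -1*7*0 = -7*0 = 0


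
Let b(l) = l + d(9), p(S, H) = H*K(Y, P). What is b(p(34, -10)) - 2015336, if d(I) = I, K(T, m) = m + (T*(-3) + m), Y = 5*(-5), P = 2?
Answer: -2016117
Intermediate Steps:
Y = -25
K(T, m) = -3*T + 2*m (K(T, m) = m + (-3*T + m) = m + (m - 3*T) = -3*T + 2*m)
p(S, H) = 79*H (p(S, H) = H*(-3*(-25) + 2*2) = H*(75 + 4) = H*79 = 79*H)
b(l) = 9 + l (b(l) = l + 9 = 9 + l)
b(p(34, -10)) - 2015336 = (9 + 79*(-10)) - 2015336 = (9 - 790) - 2015336 = -781 - 2015336 = -2016117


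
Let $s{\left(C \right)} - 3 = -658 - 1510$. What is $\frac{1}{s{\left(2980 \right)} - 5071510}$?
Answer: $- \frac{1}{5073675} \approx -1.971 \cdot 10^{-7}$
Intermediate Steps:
$s{\left(C \right)} = -2165$ ($s{\left(C \right)} = 3 - 2168 = -2165$)
$\frac{1}{s{\left(2980 \right)} - 5071510} = \frac{1}{-2165 - 5071510} = \frac{1}{-5073675} = - \frac{1}{5073675}$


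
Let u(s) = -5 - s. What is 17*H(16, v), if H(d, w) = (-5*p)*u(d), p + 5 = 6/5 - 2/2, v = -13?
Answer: -8568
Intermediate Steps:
p = -24/5 (p = -5 + (6/5 - 2/2) = -5 + (6*(⅕) - 2*½) = -5 + (6/5 - 1) = -5 + ⅕ = -24/5 ≈ -4.8000)
H(d, w) = -120 - 24*d (H(d, w) = (-5*(-24/5))*(-5 - d) = 24*(-5 - d) = -120 - 24*d)
17*H(16, v) = 17*(-120 - 24*16) = 17*(-120 - 384) = 17*(-504) = -8568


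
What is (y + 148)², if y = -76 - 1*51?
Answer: 441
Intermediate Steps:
y = -127 (y = -76 - 51 = -127)
(y + 148)² = (-127 + 148)² = 21² = 441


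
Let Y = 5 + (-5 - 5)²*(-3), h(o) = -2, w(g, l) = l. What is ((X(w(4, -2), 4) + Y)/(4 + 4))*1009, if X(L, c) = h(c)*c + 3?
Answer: -75675/2 ≈ -37838.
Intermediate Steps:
X(L, c) = 3 - 2*c (X(L, c) = -2*c + 3 = 3 - 2*c)
Y = -295 (Y = 5 + (-10)²*(-3) = 5 + 100*(-3) = 5 - 300 = -295)
((X(w(4, -2), 4) + Y)/(4 + 4))*1009 = (((3 - 2*4) - 295)/(4 + 4))*1009 = (((3 - 8) - 295)/8)*1009 = ((-5 - 295)*(⅛))*1009 = -300*⅛*1009 = -75/2*1009 = -75675/2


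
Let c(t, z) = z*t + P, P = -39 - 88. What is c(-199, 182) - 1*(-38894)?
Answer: 2549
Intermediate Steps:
P = -127
c(t, z) = -127 + t*z (c(t, z) = z*t - 127 = t*z - 127 = -127 + t*z)
c(-199, 182) - 1*(-38894) = (-127 - 199*182) - 1*(-38894) = (-127 - 36218) + 38894 = -36345 + 38894 = 2549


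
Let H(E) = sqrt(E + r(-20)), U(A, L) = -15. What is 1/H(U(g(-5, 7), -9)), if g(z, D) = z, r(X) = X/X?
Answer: -I*sqrt(14)/14 ≈ -0.26726*I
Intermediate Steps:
r(X) = 1
H(E) = sqrt(1 + E) (H(E) = sqrt(E + 1) = sqrt(1 + E))
1/H(U(g(-5, 7), -9)) = 1/(sqrt(1 - 15)) = 1/(sqrt(-14)) = 1/(I*sqrt(14)) = -I*sqrt(14)/14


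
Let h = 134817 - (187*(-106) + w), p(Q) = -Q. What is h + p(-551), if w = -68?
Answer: 155258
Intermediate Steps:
h = 154707 (h = 134817 - (187*(-106) - 68) = 134817 - (-19822 - 68) = 134817 - 1*(-19890) = 134817 + 19890 = 154707)
h + p(-551) = 154707 - 1*(-551) = 154707 + 551 = 155258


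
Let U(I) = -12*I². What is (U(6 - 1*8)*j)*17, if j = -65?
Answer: 53040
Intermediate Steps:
(U(6 - 1*8)*j)*17 = (-12*(6 - 1*8)²*(-65))*17 = (-12*(6 - 8)²*(-65))*17 = (-12*(-2)²*(-65))*17 = (-12*4*(-65))*17 = -48*(-65)*17 = 3120*17 = 53040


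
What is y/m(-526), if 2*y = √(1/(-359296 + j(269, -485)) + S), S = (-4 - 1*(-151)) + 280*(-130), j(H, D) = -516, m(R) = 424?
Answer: I*√1173370718901461/152560288 ≈ 0.22453*I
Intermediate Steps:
S = -36253 (S = (-4 + 151) - 36400 = 147 - 36400 = -36253)
y = I*√1173370718901461/359812 (y = √(1/(-359296 - 516) - 36253)/2 = √(1/(-359812) - 36253)/2 = √(-1/359812 - 36253)/2 = √(-13044264437/359812)/2 = (I*√1173370718901461/179906)/2 = I*√1173370718901461/359812 ≈ 95.201*I)
y/m(-526) = (I*√1173370718901461/359812)/424 = (I*√1173370718901461/359812)*(1/424) = I*√1173370718901461/152560288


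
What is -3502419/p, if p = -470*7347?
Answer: 1167473/1151030 ≈ 1.0143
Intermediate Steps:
p = -3453090
-3502419/p = -3502419/(-3453090) = -3502419*(-1/3453090) = 1167473/1151030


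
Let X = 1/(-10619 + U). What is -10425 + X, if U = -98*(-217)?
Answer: -110994974/10647 ≈ -10425.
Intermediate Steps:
U = 21266
X = 1/10647 (X = 1/(-10619 + 21266) = 1/10647 ≈ 9.3923e-5)
-10425 + X = -10425 + 1/10647 = -110994974/10647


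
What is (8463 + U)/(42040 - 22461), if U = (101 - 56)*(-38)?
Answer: 6753/19579 ≈ 0.34491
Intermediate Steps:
U = -1710 (U = 45*(-38) = -1710)
(8463 + U)/(42040 - 22461) = (8463 - 1710)/(42040 - 22461) = 6753/19579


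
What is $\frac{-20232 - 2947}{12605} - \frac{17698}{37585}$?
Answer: $- \frac{218853201}{94751785} \approx -2.3098$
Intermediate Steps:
$\frac{-20232 - 2947}{12605} - \frac{17698}{37585} = \left(-20232 - 2947\right) \frac{1}{12605} - \frac{17698}{37585} = \left(-23179\right) \frac{1}{12605} - \frac{17698}{37585} = - \frac{23179}{12605} - \frac{17698}{37585} = - \frac{218853201}{94751785}$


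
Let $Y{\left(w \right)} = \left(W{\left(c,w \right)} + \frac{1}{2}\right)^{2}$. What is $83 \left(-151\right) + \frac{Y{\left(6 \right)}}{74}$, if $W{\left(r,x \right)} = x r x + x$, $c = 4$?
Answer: $- \frac{3619167}{296} \approx -12227.0$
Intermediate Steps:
$W{\left(r,x \right)} = x + r x^{2}$ ($W{\left(r,x \right)} = r x x + x = r x^{2} + x = x + r x^{2}$)
$Y{\left(w \right)} = \left(\frac{1}{2} + w \left(1 + 4 w\right)\right)^{2}$ ($Y{\left(w \right)} = \left(w \left(1 + 4 w\right) + \frac{1}{2}\right)^{2} = \left(\frac{1}{2} + w \left(1 + 4 w\right)\right)^{2}$)
$83 \left(-151\right) + \frac{Y{\left(6 \right)}}{74} = 83 \left(-151\right) + \frac{\frac{1}{4} \left(1 + 2 \cdot 6 \left(1 + 4 \cdot 6\right)\right)^{2}}{74} = -12533 + \frac{\left(1 + 2 \cdot 6 \left(1 + 24\right)\right)^{2}}{4} \cdot \frac{1}{74} = -12533 + \frac{\left(1 + 2 \cdot 6 \cdot 25\right)^{2}}{4} \cdot \frac{1}{74} = -12533 + \frac{\left(1 + 300\right)^{2}}{4} \cdot \frac{1}{74} = -12533 + \frac{301^{2}}{4} \cdot \frac{1}{74} = -12533 + \frac{1}{4} \cdot 90601 \cdot \frac{1}{74} = -12533 + \frac{90601}{4} \cdot \frac{1}{74} = -12533 + \frac{90601}{296} = - \frac{3619167}{296}$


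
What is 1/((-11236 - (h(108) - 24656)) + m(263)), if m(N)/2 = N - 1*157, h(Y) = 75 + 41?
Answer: 1/13516 ≈ 7.3986e-5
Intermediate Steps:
h(Y) = 116
m(N) = -314 + 2*N (m(N) = 2*(N - 1*157) = 2*(N - 157) = 2*(-157 + N) = -314 + 2*N)
1/((-11236 - (h(108) - 24656)) + m(263)) = 1/((-11236 - (116 - 24656)) + (-314 + 2*263)) = 1/((-11236 - 1*(-24540)) + (-314 + 526)) = 1/((-11236 + 24540) + 212) = 1/(13304 + 212) = 1/13516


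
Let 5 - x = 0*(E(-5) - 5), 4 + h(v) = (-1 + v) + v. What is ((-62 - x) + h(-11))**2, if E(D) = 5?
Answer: 8836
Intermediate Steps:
h(v) = -5 + 2*v (h(v) = -4 + ((-1 + v) + v) = -4 + (-1 + 2*v) = -5 + 2*v)
x = 5 (x = 5 - 0*(5 - 5) = 5 - 0*0 = 5 - 1*0 = 5 + 0 = 5)
((-62 - x) + h(-11))**2 = ((-62 - 1*5) + (-5 + 2*(-11)))**2 = ((-62 - 5) + (-5 - 22))**2 = (-67 - 27)**2 = (-94)**2 = 8836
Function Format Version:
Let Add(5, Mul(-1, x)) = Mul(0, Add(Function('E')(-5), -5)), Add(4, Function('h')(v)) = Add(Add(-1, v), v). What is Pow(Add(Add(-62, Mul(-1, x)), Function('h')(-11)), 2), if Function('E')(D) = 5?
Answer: 8836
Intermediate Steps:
Function('h')(v) = Add(-5, Mul(2, v)) (Function('h')(v) = Add(-4, Add(Add(-1, v), v)) = Add(-4, Add(-1, Mul(2, v))) = Add(-5, Mul(2, v)))
x = 5 (x = Add(5, Mul(-1, Mul(0, Add(5, -5)))) = Add(5, Mul(-1, Mul(0, 0))) = Add(5, Mul(-1, 0)) = Add(5, 0) = 5)
Pow(Add(Add(-62, Mul(-1, x)), Function('h')(-11)), 2) = Pow(Add(Add(-62, Mul(-1, 5)), Add(-5, Mul(2, -11))), 2) = Pow(Add(Add(-62, -5), Add(-5, -22)), 2) = Pow(Add(-67, -27), 2) = Pow(-94, 2) = 8836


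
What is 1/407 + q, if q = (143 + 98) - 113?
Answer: 52097/407 ≈ 128.00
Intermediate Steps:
q = 128 (q = 241 - 113 = 128)
1/407 + q = 1/407 + 128 = 52097/407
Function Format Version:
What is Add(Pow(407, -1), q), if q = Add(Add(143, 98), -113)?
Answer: Rational(52097, 407) ≈ 128.00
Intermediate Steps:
q = 128 (q = Add(241, -113) = 128)
Add(Pow(407, -1), q) = Add(Pow(407, -1), 128) = Add(Rational(1, 407), 128) = Rational(52097, 407)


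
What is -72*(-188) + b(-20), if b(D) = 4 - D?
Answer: 13560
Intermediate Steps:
-72*(-188) + b(-20) = -72*(-188) + (4 - 1*(-20)) = 13536 + (4 + 20) = 13536 + 24 = 13560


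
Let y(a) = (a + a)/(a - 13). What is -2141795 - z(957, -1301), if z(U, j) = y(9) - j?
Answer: -4286183/2 ≈ -2.1431e+6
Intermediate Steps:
y(a) = 2*a/(-13 + a) (y(a) = (2*a)/(-13 + a) = 2*a/(-13 + a))
z(U, j) = -9/2 - j (z(U, j) = 2*9/(-13 + 9) - j = 2*9/(-4) - j = 2*9*(-¼) - j = -9/2 - j)
-2141795 - z(957, -1301) = -2141795 - (-9/2 - 1*(-1301)) = -2141795 - (-9/2 + 1301) = -2141795 - 1*2593/2 = -2141795 - 2593/2 = -4286183/2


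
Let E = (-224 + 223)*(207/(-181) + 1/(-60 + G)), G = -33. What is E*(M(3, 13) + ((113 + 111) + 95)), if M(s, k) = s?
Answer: 6257104/16833 ≈ 371.72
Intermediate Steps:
E = 19432/16833 (E = (-224 + 223)*(207/(-181) + 1/(-60 - 33)) = -(207*(-1/181) + 1/(-93)) = -(-207/181 - 1/93) = -1*(-19432/16833) = 19432/16833 ≈ 1.1544)
E*(M(3, 13) + ((113 + 111) + 95)) = 19432*(3 + ((113 + 111) + 95))/16833 = 19432*(3 + (224 + 95))/16833 = 19432*(3 + 319)/16833 = (19432/16833)*322 = 6257104/16833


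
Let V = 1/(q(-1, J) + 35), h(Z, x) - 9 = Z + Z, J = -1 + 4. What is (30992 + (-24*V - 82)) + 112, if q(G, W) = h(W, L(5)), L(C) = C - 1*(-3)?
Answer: 775538/25 ≈ 31022.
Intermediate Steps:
J = 3
L(C) = 3 + C (L(C) = C + 3 = 3 + C)
h(Z, x) = 9 + 2*Z (h(Z, x) = 9 + (Z + Z) = 9 + 2*Z)
q(G, W) = 9 + 2*W
V = 1/50 (V = 1/((9 + 2*3) + 35) = 1/((9 + 6) + 35) = 1/(15 + 35) = 1/50 ≈ 0.020000)
(30992 + (-24*V - 82)) + 112 = (30992 + (-24*1/50 - 82)) + 112 = (30992 + (-12/25 - 82)) + 112 = (30992 - 2062/25) + 112 = 772738/25 + 112 = 775538/25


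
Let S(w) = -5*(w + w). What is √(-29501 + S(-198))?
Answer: I*√27521 ≈ 165.89*I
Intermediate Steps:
S(w) = -10*w
√(-29501 + S(-198)) = √(-29501 - 10*(-198)) = √(-29501 + 1980) = √(-27521) = I*√27521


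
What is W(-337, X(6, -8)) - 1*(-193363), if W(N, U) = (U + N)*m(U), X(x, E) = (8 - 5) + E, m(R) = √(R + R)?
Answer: 193363 - 342*I*√10 ≈ 1.9336e+5 - 1081.5*I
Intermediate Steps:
m(R) = √2*√R (m(R) = √(2*R) = √2*√R)
X(x, E) = 3 + E
W(N, U) = √2*√U*(N + U) (W(N, U) = (U + N)*(√2*√U) = (N + U)*(√2*√U) = √2*√U*(N + U))
W(-337, X(6, -8)) - 1*(-193363) = √2*√(3 - 8)*(-337 + (3 - 8)) - 1*(-193363) = √2*√(-5)*(-337 - 5) + 193363 = √2*(I*√5)*(-342) + 193363 = -342*I*√10 + 193363 = 193363 - 342*I*√10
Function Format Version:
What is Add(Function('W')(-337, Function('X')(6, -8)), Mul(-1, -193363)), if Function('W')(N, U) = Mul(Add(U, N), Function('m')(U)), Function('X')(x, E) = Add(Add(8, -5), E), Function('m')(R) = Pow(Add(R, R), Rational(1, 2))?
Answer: Add(193363, Mul(-342, I, Pow(10, Rational(1, 2)))) ≈ Add(1.9336e+5, Mul(-1081.5, I))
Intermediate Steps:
Function('m')(R) = Mul(Pow(2, Rational(1, 2)), Pow(R, Rational(1, 2))) (Function('m')(R) = Pow(Mul(2, R), Rational(1, 2)) = Mul(Pow(2, Rational(1, 2)), Pow(R, Rational(1, 2))))
Function('X')(x, E) = Add(3, E)
Function('W')(N, U) = Mul(Pow(2, Rational(1, 2)), Pow(U, Rational(1, 2)), Add(N, U)) (Function('W')(N, U) = Mul(Add(U, N), Mul(Pow(2, Rational(1, 2)), Pow(U, Rational(1, 2)))) = Mul(Add(N, U), Mul(Pow(2, Rational(1, 2)), Pow(U, Rational(1, 2)))) = Mul(Pow(2, Rational(1, 2)), Pow(U, Rational(1, 2)), Add(N, U)))
Add(Function('W')(-337, Function('X')(6, -8)), Mul(-1, -193363)) = Add(Mul(Pow(2, Rational(1, 2)), Pow(Add(3, -8), Rational(1, 2)), Add(-337, Add(3, -8))), Mul(-1, -193363)) = Add(Mul(Pow(2, Rational(1, 2)), Pow(-5, Rational(1, 2)), Add(-337, -5)), 193363) = Add(Mul(Pow(2, Rational(1, 2)), Mul(I, Pow(5, Rational(1, 2))), -342), 193363) = Add(Mul(-342, I, Pow(10, Rational(1, 2))), 193363) = Add(193363, Mul(-342, I, Pow(10, Rational(1, 2))))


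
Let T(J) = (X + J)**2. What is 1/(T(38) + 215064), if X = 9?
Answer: 1/217273 ≈ 4.6025e-6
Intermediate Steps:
T(J) = (9 + J)**2
1/(T(38) + 215064) = 1/((9 + 38)**2 + 215064) = 1/(47**2 + 215064) = 1/(2209 + 215064) = 1/217273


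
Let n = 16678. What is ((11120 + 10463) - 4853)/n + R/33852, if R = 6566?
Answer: 778631/650442 ≈ 1.1971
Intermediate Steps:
((11120 + 10463) - 4853)/n + R/33852 = ((11120 + 10463) - 4853)/16678 + 6566/33852 = (21583 - 4853)*(1/16678) + 6566*(1/33852) = 16730*(1/16678) + 469/2418 = 8365/8339 + 469/2418 = 778631/650442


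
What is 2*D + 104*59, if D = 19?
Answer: 6174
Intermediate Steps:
2*D + 104*59 = 2*19 + 104*59 = 38 + 6136 = 6174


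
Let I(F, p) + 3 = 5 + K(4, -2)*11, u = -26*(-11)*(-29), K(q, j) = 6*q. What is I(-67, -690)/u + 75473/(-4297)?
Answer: -313558032/17819659 ≈ -17.596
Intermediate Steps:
u = -8294 (u = 286*(-29) = -8294)
I(F, p) = 266 (I(F, p) = -3 + (5 + (6*4)*11) = -3 + (5 + 24*11) = -3 + (5 + 264) = -3 + 269 = 266)
I(-67, -690)/u + 75473/(-4297) = 266/(-8294) + 75473/(-4297) = 266*(-1/8294) + 75473*(-1/4297) = -133/4147 - 75473/4297 = -313558032/17819659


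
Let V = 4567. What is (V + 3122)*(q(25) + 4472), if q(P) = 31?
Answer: 34623567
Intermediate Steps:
(V + 3122)*(q(25) + 4472) = (4567 + 3122)*(31 + 4472) = 7689*4503 = 34623567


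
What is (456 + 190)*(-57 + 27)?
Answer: -19380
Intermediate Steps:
(456 + 190)*(-57 + 27) = 646*(-30) = -19380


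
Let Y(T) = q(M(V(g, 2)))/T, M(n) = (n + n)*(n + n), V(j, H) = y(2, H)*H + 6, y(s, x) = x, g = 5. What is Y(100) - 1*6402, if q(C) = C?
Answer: -6398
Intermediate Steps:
V(j, H) = 6 + H² (V(j, H) = H*H + 6 = H² + 6 = 6 + H²)
M(n) = 4*n² (M(n) = (2*n)*(2*n) = 4*n²)
Y(T) = 400/T (Y(T) = (4*(6 + 2²)²)/T = (4*(6 + 4)²)/T = (4*10²)/T = (4*100)/T = 400/T)
Y(100) - 1*6402 = 400/100 - 1*6402 = 400*(1/100) - 6402 = 4 - 6402 = -6398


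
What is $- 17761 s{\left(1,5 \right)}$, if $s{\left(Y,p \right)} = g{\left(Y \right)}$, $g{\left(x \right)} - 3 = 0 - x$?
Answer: $-35522$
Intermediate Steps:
$g{\left(x \right)} = 3 - x$ ($g{\left(x \right)} = 3 + \left(0 - x\right) = 3 - x$)
$s{\left(Y,p \right)} = 3 - Y$
$- 17761 s{\left(1,5 \right)} = - 17761 \left(3 - 1\right) = \left(-17761\right) 2 = -35522$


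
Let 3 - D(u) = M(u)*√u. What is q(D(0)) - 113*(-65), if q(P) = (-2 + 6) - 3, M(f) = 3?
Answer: 7346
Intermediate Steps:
D(u) = 3 - 3*√u
q(P) = 1 (q(P) = 4 - 3 = 1)
q(D(0)) - 113*(-65) = 1 - 113*(-65) = 1 + 7345 = 7346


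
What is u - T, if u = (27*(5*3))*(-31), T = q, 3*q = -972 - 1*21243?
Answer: -5150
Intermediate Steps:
q = -7405 (q = (-972 - 1*21243)/3 = (-972 - 21243)/3 = (⅓)*(-22215) = -7405)
T = -7405
u = -12555 (u = (27*15)*(-31) = 405*(-31) = -12555)
u - T = -12555 - 1*(-7405) = -12555 + 7405 = -5150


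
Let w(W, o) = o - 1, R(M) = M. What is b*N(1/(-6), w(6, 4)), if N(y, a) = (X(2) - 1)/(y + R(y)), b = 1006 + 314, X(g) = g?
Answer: -3960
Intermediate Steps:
w(W, o) = -1 + o
b = 1320
N(y, a) = 1/(2*y) (N(y, a) = (2 - 1)/(y + y) = 1/(2*y))
b*N(1/(-6), w(6, 4)) = 1320*(1/(2*(1/(-6)))) = 1320*(1/(2*(-1/6))) = 1320*((1/2)*(-6)) = 1320*(-3) = -3960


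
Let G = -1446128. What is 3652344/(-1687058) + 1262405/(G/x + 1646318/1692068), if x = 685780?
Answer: -154458641344548489380126/138964544296596157 ≈ -1.1115e+6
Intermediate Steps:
3652344/(-1687058) + 1262405/(G/x + 1646318/1692068) = 3652344/(-1687058) + 1262405/(-1446128/685780 + 1646318/1692068) = 3652344*(-1/1687058) + 1262405/(-1446128*1/685780 + 1646318*(1/1692068)) = -1826172/843529 + 1262405/(-361532/171445 + 823159/846034) = -1826172/843529 + 1262405/(-164741869333/145048299130) = -1826172/843529 + 1262405*(-145048299130/164741869333) = -1826172/843529 - 183109698063207650/164741869333 = -154458641344548489380126/138964544296596157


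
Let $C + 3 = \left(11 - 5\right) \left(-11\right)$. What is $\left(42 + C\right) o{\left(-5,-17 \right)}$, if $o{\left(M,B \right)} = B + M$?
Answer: $594$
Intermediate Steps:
$C = -69$ ($C = -3 + \left(11 - 5\right) \left(-11\right) = -3 + 6 \left(-11\right) = -3 - 66 = -69$)
$\left(42 + C\right) o{\left(-5,-17 \right)} = \left(42 - 69\right) \left(-17 - 5\right) = \left(-27\right) \left(-22\right) = 594$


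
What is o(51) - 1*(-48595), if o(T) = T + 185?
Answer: 48831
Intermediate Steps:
o(T) = 185 + T
o(51) - 1*(-48595) = (185 + 51) - 1*(-48595) = 236 + 48595 = 48831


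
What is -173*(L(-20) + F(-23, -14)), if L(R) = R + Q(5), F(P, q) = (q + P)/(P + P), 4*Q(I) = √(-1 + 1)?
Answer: 152759/46 ≈ 3320.8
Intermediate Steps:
Q(I) = 0 (Q(I) = √(-1 + 1)/4 = √0/4 = (¼)*0 = 0)
F(P, q) = (P + q)/(2*P) (F(P, q) = (P + q)/((2*P)) = (P + q)*(1/(2*P)) = (P + q)/(2*P))
L(R) = R (L(R) = R + 0 = R)
-173*(L(-20) + F(-23, -14)) = -173*(-20 + (½)*(-23 - 14)/(-23)) = -173*(-20 + (½)*(-1/23)*(-37)) = -173*(-20 + 37/46) = -173*(-883/46) = 152759/46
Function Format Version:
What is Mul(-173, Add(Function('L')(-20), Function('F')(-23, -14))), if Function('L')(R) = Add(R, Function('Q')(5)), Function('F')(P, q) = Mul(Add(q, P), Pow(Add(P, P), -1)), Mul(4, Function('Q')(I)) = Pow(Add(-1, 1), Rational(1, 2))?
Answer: Rational(152759, 46) ≈ 3320.8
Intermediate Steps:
Function('Q')(I) = 0 (Function('Q')(I) = Mul(Rational(1, 4), Pow(Add(-1, 1), Rational(1, 2))) = Mul(Rational(1, 4), Pow(0, Rational(1, 2))) = Mul(Rational(1, 4), 0) = 0)
Function('F')(P, q) = Mul(Rational(1, 2), Pow(P, -1), Add(P, q)) (Function('F')(P, q) = Mul(Add(P, q), Pow(Mul(2, P), -1)) = Mul(Add(P, q), Mul(Rational(1, 2), Pow(P, -1))) = Mul(Rational(1, 2), Pow(P, -1), Add(P, q)))
Function('L')(R) = R (Function('L')(R) = Add(R, 0) = R)
Mul(-173, Add(Function('L')(-20), Function('F')(-23, -14))) = Mul(-173, Add(-20, Mul(Rational(1, 2), Pow(-23, -1), Add(-23, -14)))) = Mul(-173, Add(-20, Mul(Rational(1, 2), Rational(-1, 23), -37))) = Mul(-173, Add(-20, Rational(37, 46))) = Mul(-173, Rational(-883, 46)) = Rational(152759, 46)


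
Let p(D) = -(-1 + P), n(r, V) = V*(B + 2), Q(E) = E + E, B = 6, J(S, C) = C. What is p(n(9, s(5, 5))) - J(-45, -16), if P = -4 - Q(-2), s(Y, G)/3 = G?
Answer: 17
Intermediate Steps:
Q(E) = 2*E
s(Y, G) = 3*G
P = 0 (P = -4 - 2*(-2) = -4 - 1*(-4) = -4 + 4 = 0)
n(r, V) = 8*V (n(r, V) = V*(6 + 2) = V*8 = 8*V)
p(D) = 1 (p(D) = -(-1 + 0) = -1*(-1) = 1)
p(n(9, s(5, 5))) - J(-45, -16) = 1 - 1*(-16) = 1 + 16 = 17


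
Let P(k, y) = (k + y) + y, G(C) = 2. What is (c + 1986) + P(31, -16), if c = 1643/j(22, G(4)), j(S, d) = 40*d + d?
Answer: 164413/82 ≈ 2005.0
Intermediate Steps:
j(S, d) = 41*d
P(k, y) = k + 2*y
c = 1643/82 (c = 1643/((41*2)) = 1643/82 ≈ 20.037)
(c + 1986) + P(31, -16) = (1643/82 + 1986) + (31 + 2*(-16)) = 164495/82 + (31 - 32) = 164495/82 - 1 = 164413/82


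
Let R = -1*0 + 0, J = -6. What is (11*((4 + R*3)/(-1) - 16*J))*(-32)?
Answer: -32384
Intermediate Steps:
R = 0 (R = 0 + 0 = 0)
(11*((4 + R*3)/(-1) - 16*J))*(-32) = (11*((4 + 0*3)/(-1) - 16/(1/(-6))))*(-32) = (11*((4 + 0)*(-1) - 16/(-⅙)))*(-32) = (11*(4*(-1) - 16*(-6)))*(-32) = (11*(-4 + 96))*(-32) = (11*92)*(-32) = 1012*(-32) = -32384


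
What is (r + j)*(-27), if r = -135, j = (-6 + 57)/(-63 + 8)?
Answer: 201852/55 ≈ 3670.0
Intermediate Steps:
j = -51/55 (j = 51/(-55) = 51*(-1/55) = -51/55 ≈ -0.92727)
(r + j)*(-27) = (-135 - 51/55)*(-27) = -7476/55*(-27) = 201852/55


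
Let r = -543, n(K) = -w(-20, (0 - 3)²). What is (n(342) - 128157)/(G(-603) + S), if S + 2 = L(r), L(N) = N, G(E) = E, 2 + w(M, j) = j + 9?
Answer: 128173/1148 ≈ 111.65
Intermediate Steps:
w(M, j) = 7 + j (w(M, j) = -2 + (j + 9) = -2 + (9 + j) = 7 + j)
n(K) = -16 (n(K) = -(7 + (0 - 3)²) = -(7 + (-3)²) = -(7 + 9) = -1*16 = -16)
S = -545 (S = -2 - 543 = -545)
(n(342) - 128157)/(G(-603) + S) = (-16 - 128157)/(-603 - 545) = -128173/(-1148) = -128173*(-1/1148) = 128173/1148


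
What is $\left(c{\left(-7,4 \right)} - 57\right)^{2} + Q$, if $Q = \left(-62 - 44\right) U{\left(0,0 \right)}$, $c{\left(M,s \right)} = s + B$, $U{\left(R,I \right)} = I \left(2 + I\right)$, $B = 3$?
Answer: $2500$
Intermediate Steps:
$c{\left(M,s \right)} = 3 + s$ ($c{\left(M,s \right)} = s + 3 = 3 + s$)
$Q = 0$ ($Q = \left(-62 - 44\right) 0 \left(2 + 0\right) = - 106 \cdot 0 \cdot 2 = \left(-106\right) 0 = 0$)
$\left(c{\left(-7,4 \right)} - 57\right)^{2} + Q = \left(\left(3 + 4\right) - 57\right)^{2} + 0 = \left(7 - 57\right)^{2} + 0 = \left(-50\right)^{2} + 0 = 2500 + 0 = 2500$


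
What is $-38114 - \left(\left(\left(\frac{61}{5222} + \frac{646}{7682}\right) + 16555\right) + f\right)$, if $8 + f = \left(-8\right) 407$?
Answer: $- \frac{1031068092317}{20057702} \approx -51405.0$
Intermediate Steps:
$f = -3264$ ($f = -8 - 3256 = -3264$)
$-38114 - \left(\left(\left(\frac{61}{5222} + \frac{646}{7682}\right) + 16555\right) + f\right) = -38114 - \left(\left(\left(\frac{61}{5222} + \frac{646}{7682}\right) + 16555\right) - 3264\right) = -38114 - \left(\left(\left(61 \cdot \frac{1}{5222} + 646 \cdot \frac{1}{7682}\right) + 16555\right) - 3264\right) = -38114 - \left(\left(\left(\frac{61}{5222} + \frac{323}{3841}\right) + 16555\right) - 3264\right) = -38114 - \left(\left(\frac{1921007}{20057702} + 16555\right) - 3264\right) = -38114 - \left(\frac{332057177617}{20057702} - 3264\right) = -38114 - \frac{266588838289}{20057702} = - \frac{1031068092317}{20057702}$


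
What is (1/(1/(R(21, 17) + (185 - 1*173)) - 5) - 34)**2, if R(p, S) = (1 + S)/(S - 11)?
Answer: 6405961/5476 ≈ 1169.8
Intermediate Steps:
R(p, S) = (1 + S)/(-11 + S)
(1/(1/(R(21, 17) + (185 - 1*173)) - 5) - 34)**2 = (1/(1/((1 + 17)/(-11 + 17) + (185 - 1*173)) - 5) - 34)**2 = (1/(1/(18/6 + (185 - 173)) - 5) - 34)**2 = (1/(1/((1/6)*18 + 12) - 5) - 34)**2 = (1/(1/(3 + 12) - 5) - 34)**2 = (1/(1/15 - 5) - 34)**2 = (1/(-74/15) - 34)**2 = (-15/74 - 34)**2 = (-2531/74)**2 = 6405961/5476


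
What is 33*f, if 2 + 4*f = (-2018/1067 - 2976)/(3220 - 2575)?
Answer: -227692/4171 ≈ -54.589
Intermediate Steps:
f = -227692/137643 (f = -1/2 + ((-2018/1067 - 2976)/(3220 - 2575))/4 = -1/2 + ((-2018*1/1067 - 2976)/645)/4 = -1/2 + ((-2018/1067 - 2976)*(1/645))/4 = -1/2 + (-3177410/1067*1/645)/4 = -1/2 + (1/4)*(-635482/137643) = -1/2 - 317741/275286 = -227692/137643 ≈ -1.6542)
33*f = 33*(-227692/137643) = -227692/4171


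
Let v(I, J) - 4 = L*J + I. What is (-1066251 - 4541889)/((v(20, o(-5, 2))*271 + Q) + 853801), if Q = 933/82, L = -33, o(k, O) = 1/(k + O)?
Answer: -30657832/4719359 ≈ -6.4962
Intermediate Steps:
o(k, O) = 1/(O + k)
v(I, J) = 4 + I - 33*J (v(I, J) = 4 + (-33*J + I) = 4 + (I - 33*J) = 4 + I - 33*J)
Q = 933/82 (Q = 933*(1/82) = 933/82 ≈ 11.378)
(-1066251 - 4541889)/((v(20, o(-5, 2))*271 + Q) + 853801) = (-1066251 - 4541889)/(((4 + 20 - 33/(2 - 5))*271 + 933/82) + 853801) = -5608140/(((4 + 20 - 33/(-3))*271 + 933/82) + 853801) = -5608140/(((4 + 20 - 33*(-1/3))*271 + 933/82) + 853801) = -5608140/(((4 + 20 + 11)*271 + 933/82) + 853801) = -5608140/((35*271 + 933/82) + 853801) = -5608140/((9485 + 933/82) + 853801) = -5608140/(778703/82 + 853801) = -5608140/70790385/82 = -5608140*82/70790385 = -30657832/4719359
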